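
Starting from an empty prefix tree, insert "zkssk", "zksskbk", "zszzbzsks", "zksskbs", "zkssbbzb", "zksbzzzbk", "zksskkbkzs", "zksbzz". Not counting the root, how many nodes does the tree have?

31

Insert word by word; a character creates a node only if that edge doesn't already exist:
  "zkssk" → 5 new (z, k, s, s, k)
  "zksskbk" → prefix "zkssk" already present; 2 new (b, k)
  "zszzbzsks" → prefix "z" already present; 8 new (s, z, z, b, z, s, k, s)
  "zksskbs" → prefix "zksskb" already present; 1 new (s)
  "zkssbbzb" → prefix "zkss" already present; 4 new (b, b, z, b)
  "zksbzzzbk" → prefix "zks" already present; 6 new (b, z, z, z, b, k)
  "zksskkbkzs" → prefix "zkssk" already present; 5 new (k, b, k, z, s)
  "zksbzz" → prefix "zksbzz" already present; 0 new (none)
Total nodes = 5 + 2 + 8 + 1 + 4 + 6 + 5 + 0 = 31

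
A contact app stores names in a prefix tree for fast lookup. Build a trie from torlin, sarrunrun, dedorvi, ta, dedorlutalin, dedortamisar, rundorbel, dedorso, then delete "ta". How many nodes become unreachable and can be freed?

Walk "ta" from the leaf back toward the root, removing each node that no remaining word uses.
The suffix "a" (1 node) is used only by "ta"; the node for "t" still has the child "o", so pruning stops there.
Nodes removed: 1

1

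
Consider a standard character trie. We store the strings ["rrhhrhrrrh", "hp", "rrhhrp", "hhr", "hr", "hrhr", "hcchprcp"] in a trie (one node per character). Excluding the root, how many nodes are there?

Trace insertions, counting only characters that open a new branch:
  "rrhhrhrrrh" → 10 new (r, r, h, h, r, h, r, r, r, h)
  "hp" → 2 new (h, p)
  "rrhhrp" → prefix "rrhhr" already present; 1 new (p)
  "hhr" → prefix "h" already present; 2 new (h, r)
  "hr" → prefix "h" already present; 1 new (r)
  "hrhr" → prefix "hr" already present; 2 new (h, r)
  "hcchprcp" → prefix "h" already present; 7 new (c, c, h, p, r, c, p)
Total nodes = 10 + 2 + 1 + 2 + 1 + 2 + 7 = 25

25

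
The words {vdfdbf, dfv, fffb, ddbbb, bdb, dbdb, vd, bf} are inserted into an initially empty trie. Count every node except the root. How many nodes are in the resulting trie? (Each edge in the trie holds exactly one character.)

24

For each word, the new-node count is its length minus the longest prefix already in the trie:
  "vdfdbf" → 6 new (v, d, f, d, b, f)
  "dfv" → 3 new (d, f, v)
  "fffb" → 4 new (f, f, f, b)
  "ddbbb" → prefix "d" already present; 4 new (d, b, b, b)
  "bdb" → 3 new (b, d, b)
  "dbdb" → prefix "d" already present; 3 new (b, d, b)
  "vd" → prefix "vd" already present; 0 new (none)
  "bf" → prefix "b" already present; 1 new (f)
Total nodes = 6 + 3 + 4 + 4 + 3 + 3 + 0 + 1 = 24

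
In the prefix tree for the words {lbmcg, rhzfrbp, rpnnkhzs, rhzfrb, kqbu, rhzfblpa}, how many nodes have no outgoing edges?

5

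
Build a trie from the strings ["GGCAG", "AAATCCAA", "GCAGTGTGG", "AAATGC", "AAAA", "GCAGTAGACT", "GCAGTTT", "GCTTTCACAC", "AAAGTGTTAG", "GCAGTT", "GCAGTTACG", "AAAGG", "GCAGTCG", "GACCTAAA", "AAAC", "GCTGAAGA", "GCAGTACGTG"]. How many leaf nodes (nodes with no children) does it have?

A leaf is a node with no children — equivalently, the end of a word that is not a proper prefix of any other stored word.
Those words: "AAAA", "AAAC", "AAAGG", "AAAGTGTTAG", "AAATCCAA", "AAATGC", "GACCTAAA", "GCAGTACGTG", "GCAGTAGACT", "GCAGTCG", "GCAGTGTGG", "GCAGTTACG", "GCAGTTT", "GCTGAAGA", "GCTTTCACAC", "GGCAG"
Leaf count: 16

16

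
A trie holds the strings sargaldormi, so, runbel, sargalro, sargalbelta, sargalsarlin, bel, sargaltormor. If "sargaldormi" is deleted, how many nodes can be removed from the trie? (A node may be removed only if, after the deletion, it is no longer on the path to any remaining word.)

5

A node on "sargaldormi"'s path can go only if nothing else ends at it or branches off below it.
The suffix "dormi" (5 nodes) is used only by "sargaldormi"; the node for "sargal" still has the child "r", so pruning stops there.
Nodes removed: 5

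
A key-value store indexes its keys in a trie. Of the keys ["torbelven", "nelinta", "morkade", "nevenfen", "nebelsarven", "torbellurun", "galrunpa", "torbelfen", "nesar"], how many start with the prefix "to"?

3

Filter for entries beginning with "to":
Words under "to": torbelfen, torbellurun, torbelven
Count: 3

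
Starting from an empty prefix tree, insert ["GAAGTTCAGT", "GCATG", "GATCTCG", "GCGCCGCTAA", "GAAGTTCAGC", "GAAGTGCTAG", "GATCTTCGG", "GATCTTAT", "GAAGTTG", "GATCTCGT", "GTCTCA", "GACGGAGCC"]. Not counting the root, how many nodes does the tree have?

53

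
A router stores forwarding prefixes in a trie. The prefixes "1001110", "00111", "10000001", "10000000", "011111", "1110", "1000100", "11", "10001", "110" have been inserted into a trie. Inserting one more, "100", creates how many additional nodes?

"100" is already a full path in the trie; only an end-marker is added.
No new nodes are needed: 0.

0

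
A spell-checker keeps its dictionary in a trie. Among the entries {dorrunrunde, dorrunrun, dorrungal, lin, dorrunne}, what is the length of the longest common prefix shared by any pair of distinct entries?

Look for the deepest trie node that still has at least two words in its subtree.
e.g. "dorrunrun" and "dorrunrunde" share the prefix "dorrunrun" of length 9; no pair shares a longer one.
Longest shared-prefix length: 9

9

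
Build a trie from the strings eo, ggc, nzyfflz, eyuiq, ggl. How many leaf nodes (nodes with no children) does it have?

5

A leaf is a node with no children — equivalently, the end of a word that is not a proper prefix of any other stored word.
Those words: "eo", "eyuiq", "ggc", "ggl", "nzyfflz"
Leaf count: 5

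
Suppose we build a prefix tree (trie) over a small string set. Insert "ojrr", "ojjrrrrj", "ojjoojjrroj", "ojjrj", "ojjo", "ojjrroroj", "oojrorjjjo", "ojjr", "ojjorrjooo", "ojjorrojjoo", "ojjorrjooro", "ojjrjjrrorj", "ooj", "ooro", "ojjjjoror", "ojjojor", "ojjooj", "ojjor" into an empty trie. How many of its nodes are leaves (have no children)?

12

Leaves are exactly the stored words that no other stored word extends.
Those words: "ojjjjoror", "ojjojor", "ojjoojjrroj", "ojjorrjooo", "ojjorrjooro", "ojjorrojjoo", "ojjrjjrrorj", "ojjrroroj", "ojjrrrrj", "ojrr", "oojrorjjjo", "ooro"
Leaf count: 12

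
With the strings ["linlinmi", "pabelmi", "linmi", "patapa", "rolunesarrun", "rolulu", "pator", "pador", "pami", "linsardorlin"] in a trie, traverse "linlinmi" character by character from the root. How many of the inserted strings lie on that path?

Check each prefix of "linlinmi" against the stored set — each match is an end-marker on the path.
Prefixes of the query that are stored words: "linlinmi"
Count: 1

1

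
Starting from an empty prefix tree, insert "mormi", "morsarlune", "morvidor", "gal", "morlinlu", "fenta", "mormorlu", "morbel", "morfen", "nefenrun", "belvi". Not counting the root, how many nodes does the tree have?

53

Trace insertions, counting only characters that open a new branch:
  "mormi" → 5 new (m, o, r, m, i)
  "morsarlune" → prefix "mor" already present; 7 new (s, a, r, l, u, n, e)
  "morvidor" → prefix "mor" already present; 5 new (v, i, d, o, r)
  "gal" → 3 new (g, a, l)
  "morlinlu" → prefix "mor" already present; 5 new (l, i, n, l, u)
  "fenta" → 5 new (f, e, n, t, a)
  "mormorlu" → prefix "morm" already present; 4 new (o, r, l, u)
  "morbel" → prefix "mor" already present; 3 new (b, e, l)
  "morfen" → prefix "mor" already present; 3 new (f, e, n)
  "nefenrun" → 8 new (n, e, f, e, n, r, u, n)
  "belvi" → 5 new (b, e, l, v, i)
Total nodes = 5 + 7 + 5 + 3 + 5 + 5 + 4 + 3 + 3 + 8 + 5 = 53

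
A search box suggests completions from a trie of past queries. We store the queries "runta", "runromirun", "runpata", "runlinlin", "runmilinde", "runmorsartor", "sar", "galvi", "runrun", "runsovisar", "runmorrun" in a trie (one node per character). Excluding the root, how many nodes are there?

Insert word by word; a character creates a node only if that edge doesn't already exist:
  "runta" → 5 new (r, u, n, t, a)
  "runromirun" → prefix "run" already present; 7 new (r, o, m, i, r, u, n)
  "runpata" → prefix "run" already present; 4 new (p, a, t, a)
  "runlinlin" → prefix "run" already present; 6 new (l, i, n, l, i, n)
  "runmilinde" → prefix "run" already present; 7 new (m, i, l, i, n, d, e)
  "runmorsartor" → prefix "runm" already present; 8 new (o, r, s, a, r, t, o, r)
  "sar" → 3 new (s, a, r)
  "galvi" → 5 new (g, a, l, v, i)
  "runrun" → prefix "runr" already present; 2 new (u, n)
  "runsovisar" → prefix "run" already present; 7 new (s, o, v, i, s, a, r)
  "runmorrun" → prefix "runmor" already present; 3 new (r, u, n)
Total nodes = 5 + 7 + 4 + 6 + 7 + 8 + 3 + 5 + 2 + 7 + 3 = 57

57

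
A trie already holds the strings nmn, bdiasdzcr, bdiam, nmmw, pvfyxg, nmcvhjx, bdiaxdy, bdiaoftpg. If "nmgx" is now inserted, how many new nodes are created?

2

"nm" is already a path in the trie; the remaining "gx" must be added.
Each of the 2 remaining characters creates one node.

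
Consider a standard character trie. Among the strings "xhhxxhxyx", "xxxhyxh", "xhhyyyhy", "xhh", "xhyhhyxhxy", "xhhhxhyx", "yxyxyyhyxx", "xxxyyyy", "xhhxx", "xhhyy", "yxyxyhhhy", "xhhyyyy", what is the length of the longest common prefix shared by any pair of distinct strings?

Equivalently: take the maximum, over all pairs, of their longest common prefix length.
e.g. "xhhyyyhy" and "xhhyyyy" share the prefix "xhhyyy" of length 6; no pair shares a longer one.
Longest shared-prefix length: 6

6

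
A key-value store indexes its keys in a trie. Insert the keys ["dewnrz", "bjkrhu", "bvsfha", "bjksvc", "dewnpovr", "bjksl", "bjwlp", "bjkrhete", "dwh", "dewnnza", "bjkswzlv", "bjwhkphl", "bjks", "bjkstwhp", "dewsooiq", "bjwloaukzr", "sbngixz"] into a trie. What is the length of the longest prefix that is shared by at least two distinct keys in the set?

Look for the deepest trie node that still has at least two words in its subtree.
e.g. "bjkrhete" and "bjkrhu" share the prefix "bjkrh" of length 5; no pair shares a longer one.
Longest shared-prefix length: 5

5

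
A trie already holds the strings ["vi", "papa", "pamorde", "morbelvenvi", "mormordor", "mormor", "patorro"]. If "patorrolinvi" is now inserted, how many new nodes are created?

5

"patorro" is already a path in the trie; the remaining "linvi" must be added.
Each of the 5 remaining characters creates one node.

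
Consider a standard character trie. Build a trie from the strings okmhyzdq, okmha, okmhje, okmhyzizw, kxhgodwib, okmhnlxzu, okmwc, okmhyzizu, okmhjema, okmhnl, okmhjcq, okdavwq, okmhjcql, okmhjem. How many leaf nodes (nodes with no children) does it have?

Leaves are exactly the stored words that no other stored word extends.
Those words: "kxhgodwib", "okdavwq", "okmha", "okmhjcql", "okmhjema", "okmhnlxzu", "okmhyzdq", "okmhyzizu", "okmhyzizw", "okmwc"
Leaf count: 10

10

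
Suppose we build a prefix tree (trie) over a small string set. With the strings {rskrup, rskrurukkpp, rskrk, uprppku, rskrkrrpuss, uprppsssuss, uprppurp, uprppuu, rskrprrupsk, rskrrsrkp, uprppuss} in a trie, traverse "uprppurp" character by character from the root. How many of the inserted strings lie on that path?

1

Walk "uprppurp" from the root; an end-of-word marker is hit whenever a stored word is a prefix of "uprppurp".
Prefixes of the query that are stored words: "uprppurp"
Count: 1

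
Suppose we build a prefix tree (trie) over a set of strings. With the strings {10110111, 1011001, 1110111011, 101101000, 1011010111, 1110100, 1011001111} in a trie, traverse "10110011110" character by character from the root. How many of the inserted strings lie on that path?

2

Traverse "10110011110" character by character; count nodes along the way that are marked as word ends.
Prefixes of the query that are stored words: "1011001", "1011001111"
Count: 2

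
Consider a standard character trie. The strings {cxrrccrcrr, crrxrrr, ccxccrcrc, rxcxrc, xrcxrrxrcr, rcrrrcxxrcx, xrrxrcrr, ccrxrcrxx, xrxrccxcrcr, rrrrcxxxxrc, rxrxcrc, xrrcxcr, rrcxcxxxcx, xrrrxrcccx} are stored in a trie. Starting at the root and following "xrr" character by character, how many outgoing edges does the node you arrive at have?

3

Follow the path "xrr" to its node, then look at its outgoing edges.
Distinct next characters after "xrr": c, r, x.
That node has 3 child edges.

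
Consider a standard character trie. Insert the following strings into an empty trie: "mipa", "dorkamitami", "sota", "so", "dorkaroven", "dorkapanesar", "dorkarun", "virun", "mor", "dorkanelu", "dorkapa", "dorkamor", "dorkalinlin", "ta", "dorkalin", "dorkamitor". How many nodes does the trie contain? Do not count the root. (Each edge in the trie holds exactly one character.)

56

For each word, the new-node count is its length minus the longest prefix already in the trie:
  "mipa" → 4 new (m, i, p, a)
  "dorkamitami" → 11 new (d, o, r, k, a, m, i, t, a, m, i)
  "sota" → 4 new (s, o, t, a)
  "so" → prefix "so" already present; 0 new (none)
  "dorkaroven" → prefix "dorka" already present; 5 new (r, o, v, e, n)
  "dorkapanesar" → prefix "dorka" already present; 7 new (p, a, n, e, s, a, r)
  "dorkarun" → prefix "dorkar" already present; 2 new (u, n)
  "virun" → 5 new (v, i, r, u, n)
  "mor" → prefix "m" already present; 2 new (o, r)
  "dorkanelu" → prefix "dorka" already present; 4 new (n, e, l, u)
  "dorkapa" → prefix "dorkapa" already present; 0 new (none)
  "dorkamor" → prefix "dorkam" already present; 2 new (o, r)
  "dorkalinlin" → prefix "dorka" already present; 6 new (l, i, n, l, i, n)
  "ta" → 2 new (t, a)
  "dorkalin" → prefix "dorkalin" already present; 0 new (none)
  "dorkamitor" → prefix "dorkamit" already present; 2 new (o, r)
Total nodes = 4 + 11 + 4 + 0 + 5 + 7 + 2 + 5 + 2 + 4 + 0 + 2 + 6 + 2 + 0 + 2 = 56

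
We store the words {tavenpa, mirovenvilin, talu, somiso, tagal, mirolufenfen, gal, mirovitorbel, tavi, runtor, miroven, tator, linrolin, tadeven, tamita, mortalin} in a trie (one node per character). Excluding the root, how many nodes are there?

82

Trace insertions, counting only characters that open a new branch:
  "tavenpa" → 7 new (t, a, v, e, n, p, a)
  "mirovenvilin" → 12 new (m, i, r, o, v, e, n, v, i, l, i, n)
  "talu" → prefix "ta" already present; 2 new (l, u)
  "somiso" → 6 new (s, o, m, i, s, o)
  "tagal" → prefix "ta" already present; 3 new (g, a, l)
  "mirolufenfen" → prefix "miro" already present; 8 new (l, u, f, e, n, f, e, n)
  "gal" → 3 new (g, a, l)
  "mirovitorbel" → prefix "mirov" already present; 7 new (i, t, o, r, b, e, l)
  "tavi" → prefix "tav" already present; 1 new (i)
  "runtor" → 6 new (r, u, n, t, o, r)
  "miroven" → prefix "miroven" already present; 0 new (none)
  "tator" → prefix "ta" already present; 3 new (t, o, r)
  "linrolin" → 8 new (l, i, n, r, o, l, i, n)
  "tadeven" → prefix "ta" already present; 5 new (d, e, v, e, n)
  "tamita" → prefix "ta" already present; 4 new (m, i, t, a)
  "mortalin" → prefix "m" already present; 7 new (o, r, t, a, l, i, n)
Total nodes = 7 + 12 + 2 + 6 + 3 + 8 + 3 + 7 + 1 + 6 + 0 + 3 + 8 + 5 + 4 + 7 = 82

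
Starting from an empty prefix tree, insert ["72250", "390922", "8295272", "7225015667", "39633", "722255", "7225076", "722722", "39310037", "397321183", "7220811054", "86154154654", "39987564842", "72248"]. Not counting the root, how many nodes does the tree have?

75

Trace insertions, counting only characters that open a new branch:
  "72250" → 5 new (7, 2, 2, 5, 0)
  "390922" → 6 new (3, 9, 0, 9, 2, 2)
  "8295272" → 7 new (8, 2, 9, 5, 2, 7, 2)
  "7225015667" → prefix "72250" already present; 5 new (1, 5, 6, 6, 7)
  "39633" → prefix "39" already present; 3 new (6, 3, 3)
  "722255" → prefix "722" already present; 3 new (2, 5, 5)
  "7225076" → prefix "72250" already present; 2 new (7, 6)
  "722722" → prefix "722" already present; 3 new (7, 2, 2)
  "39310037" → prefix "39" already present; 6 new (3, 1, 0, 0, 3, 7)
  "397321183" → prefix "39" already present; 7 new (7, 3, 2, 1, 1, 8, 3)
  "7220811054" → prefix "722" already present; 7 new (0, 8, 1, 1, 0, 5, 4)
  "86154154654" → prefix "8" already present; 10 new (6, 1, 5, 4, 1, 5, 4, 6, 5, 4)
  "39987564842" → prefix "39" already present; 9 new (9, 8, 7, 5, 6, 4, 8, 4, 2)
  "72248" → prefix "722" already present; 2 new (4, 8)
Total nodes = 5 + 6 + 7 + 5 + 3 + 3 + 2 + 3 + 6 + 7 + 7 + 10 + 9 + 2 = 75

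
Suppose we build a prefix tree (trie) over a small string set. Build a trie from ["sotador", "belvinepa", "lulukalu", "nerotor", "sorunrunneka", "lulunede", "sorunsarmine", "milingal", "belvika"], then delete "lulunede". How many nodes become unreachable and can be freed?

A node on "lulunede"'s path can go only if nothing else ends at it or branches off below it.
The suffix "nede" (4 nodes) is used only by "lulunede"; the node for "lulu" still has the child "k", so pruning stops there.
Nodes removed: 4

4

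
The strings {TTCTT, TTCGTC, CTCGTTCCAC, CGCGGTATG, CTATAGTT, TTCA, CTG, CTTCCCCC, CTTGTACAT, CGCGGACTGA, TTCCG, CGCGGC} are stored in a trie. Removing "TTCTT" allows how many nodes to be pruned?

After clearing the end-marker at "TTCTT", prune upward until reaching a node still needed by another word.
The suffix "TT" (2 nodes) is used only by "TTCTT"; the node for "TTC" still has the child "G", so pruning stops there.
Nodes removed: 2

2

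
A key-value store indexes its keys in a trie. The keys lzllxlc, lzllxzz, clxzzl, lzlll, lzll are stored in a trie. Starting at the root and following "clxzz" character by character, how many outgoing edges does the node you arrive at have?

1

Follow the path "clxzz" to its node, then look at its outgoing edges.
Characters that immediately follow "clxzz" among the stored strings: {l}.
That node has 1 child edge.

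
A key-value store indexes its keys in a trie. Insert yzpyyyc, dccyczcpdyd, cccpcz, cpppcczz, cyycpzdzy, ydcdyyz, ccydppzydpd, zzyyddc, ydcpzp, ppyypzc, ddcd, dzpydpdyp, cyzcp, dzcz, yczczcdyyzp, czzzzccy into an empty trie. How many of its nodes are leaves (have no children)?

16

Leaves are exactly the stored words that no other stored word extends.
Those words: "cccpcz", "ccydppzydpd", "cpppcczz", "cyycpzdzy", "cyzcp", "czzzzccy", "dccyczcpdyd", "ddcd", "dzcz", "dzpydpdyp", "ppyypzc", "yczczcdyyzp", "ydcdyyz", "ydcpzp", "yzpyyyc", "zzyyddc"
Leaf count: 16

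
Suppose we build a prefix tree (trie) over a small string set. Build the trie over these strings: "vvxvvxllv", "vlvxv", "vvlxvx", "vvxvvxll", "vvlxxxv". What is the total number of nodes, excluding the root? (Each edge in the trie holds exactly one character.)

Count nodes per top-level branch (shared prefixes stored once):
  'v'-branch (vlvxv, vvlxvx, vvlxxxv, vvxvvxll, vvxvvxllv): 20 nodes
Sum: 20

20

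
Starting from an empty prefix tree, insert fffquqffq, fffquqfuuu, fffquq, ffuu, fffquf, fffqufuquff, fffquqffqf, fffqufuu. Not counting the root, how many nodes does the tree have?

22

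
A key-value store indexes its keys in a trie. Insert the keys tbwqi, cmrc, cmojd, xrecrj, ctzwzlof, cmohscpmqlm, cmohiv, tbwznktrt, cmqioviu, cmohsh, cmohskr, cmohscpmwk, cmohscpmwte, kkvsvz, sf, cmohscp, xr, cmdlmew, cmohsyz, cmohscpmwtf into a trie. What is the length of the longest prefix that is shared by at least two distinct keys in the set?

10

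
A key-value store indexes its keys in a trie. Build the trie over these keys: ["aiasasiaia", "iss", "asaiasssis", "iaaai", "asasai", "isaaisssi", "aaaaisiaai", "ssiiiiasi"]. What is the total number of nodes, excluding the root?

54

Insert word by word; a character creates a node only if that edge doesn't already exist:
  "aiasasiaia" → 10 new (a, i, a, s, a, s, i, a, i, a)
  "iss" → 3 new (i, s, s)
  "asaiasssis" → prefix "a" already present; 9 new (s, a, i, a, s, s, s, i, s)
  "iaaai" → prefix "i" already present; 4 new (a, a, a, i)
  "asasai" → prefix "asa" already present; 3 new (s, a, i)
  "isaaisssi" → prefix "is" already present; 7 new (a, a, i, s, s, s, i)
  "aaaaisiaai" → prefix "a" already present; 9 new (a, a, a, i, s, i, a, a, i)
  "ssiiiiasi" → 9 new (s, s, i, i, i, i, a, s, i)
Total nodes = 10 + 3 + 9 + 4 + 3 + 7 + 9 + 9 = 54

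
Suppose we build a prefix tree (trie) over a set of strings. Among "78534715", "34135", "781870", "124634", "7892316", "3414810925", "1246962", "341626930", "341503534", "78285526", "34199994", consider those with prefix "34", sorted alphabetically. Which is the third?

341503534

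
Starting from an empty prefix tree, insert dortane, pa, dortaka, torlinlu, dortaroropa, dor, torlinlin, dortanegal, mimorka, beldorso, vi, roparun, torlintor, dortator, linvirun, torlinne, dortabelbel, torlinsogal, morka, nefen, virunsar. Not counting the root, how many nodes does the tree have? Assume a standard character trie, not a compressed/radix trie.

96

Count nodes per top-level branch (shared prefixes stored once):
  'b'-branch (beldorso): 8 nodes
  'd'-branch (dor, dortabelbel, dortaka, dortane, dortanegal, dortaroropa, dortator): 27 nodes
  'l'-branch (linvirun): 8 nodes
  'm'-branch (mimorka, morka): 11 nodes
  'n'-branch (nefen): 5 nodes
  'p'-branch (pa): 2 nodes
  'r'-branch (roparun): 7 nodes
  't'-branch (torlinlin, torlinlu, torlinne, torlinsogal, torlintor): 20 nodes
  'v'-branch (vi, virunsar): 8 nodes
Sum: 96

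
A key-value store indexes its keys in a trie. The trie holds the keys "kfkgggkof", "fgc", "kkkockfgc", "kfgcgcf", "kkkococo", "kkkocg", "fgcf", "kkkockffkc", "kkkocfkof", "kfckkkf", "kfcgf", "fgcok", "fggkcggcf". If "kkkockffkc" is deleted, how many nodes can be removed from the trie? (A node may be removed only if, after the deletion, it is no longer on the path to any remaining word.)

3

After clearing the end-marker at "kkkockffkc", prune upward until reaching a node still needed by another word.
The suffix "fkc" (3 nodes) is used only by "kkkockffkc"; the node for "kkkockf" still has the child "g", so pruning stops there.
Nodes removed: 3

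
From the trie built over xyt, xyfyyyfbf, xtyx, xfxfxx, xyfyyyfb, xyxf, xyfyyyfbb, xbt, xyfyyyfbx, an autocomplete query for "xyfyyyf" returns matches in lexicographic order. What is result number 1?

Filter for "xyfyyyf…" and sort: "xyfyyyfb", "xyfyyyfbb", "xyfyyyfbf", "xyfyyyfbx"
The 1st is xyfyyyfb.

xyfyyyfb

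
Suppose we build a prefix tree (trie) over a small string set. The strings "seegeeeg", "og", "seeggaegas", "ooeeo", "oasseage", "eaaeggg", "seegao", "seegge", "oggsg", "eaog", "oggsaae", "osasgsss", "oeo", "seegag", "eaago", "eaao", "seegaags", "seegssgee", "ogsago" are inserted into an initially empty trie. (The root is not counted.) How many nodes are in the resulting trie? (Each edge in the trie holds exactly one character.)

70

Insert word by word; a character creates a node only if that edge doesn't already exist:
  "seegeeeg" → 8 new (s, e, e, g, e, e, e, g)
  "og" → 2 new (o, g)
  "seeggaegas" → prefix "seeg" already present; 6 new (g, a, e, g, a, s)
  "ooeeo" → prefix "o" already present; 4 new (o, e, e, o)
  "oasseage" → prefix "o" already present; 7 new (a, s, s, e, a, g, e)
  "eaaeggg" → 7 new (e, a, a, e, g, g, g)
  "seegao" → prefix "seeg" already present; 2 new (a, o)
  "seegge" → prefix "seegg" already present; 1 new (e)
  "oggsg" → prefix "og" already present; 3 new (g, s, g)
  "eaog" → prefix "ea" already present; 2 new (o, g)
  "oggsaae" → prefix "oggs" already present; 3 new (a, a, e)
  "osasgsss" → prefix "o" already present; 7 new (s, a, s, g, s, s, s)
  "oeo" → prefix "o" already present; 2 new (e, o)
  "seegag" → prefix "seega" already present; 1 new (g)
  "eaago" → prefix "eaa" already present; 2 new (g, o)
  "eaao" → prefix "eaa" already present; 1 new (o)
  "seegaags" → prefix "seega" already present; 3 new (a, g, s)
  "seegssgee" → prefix "seeg" already present; 5 new (s, s, g, e, e)
  "ogsago" → prefix "og" already present; 4 new (s, a, g, o)
Total nodes = 8 + 2 + 6 + 4 + 7 + 7 + 2 + 1 + 3 + 2 + 3 + 7 + 2 + 1 + 2 + 1 + 3 + 5 + 4 = 70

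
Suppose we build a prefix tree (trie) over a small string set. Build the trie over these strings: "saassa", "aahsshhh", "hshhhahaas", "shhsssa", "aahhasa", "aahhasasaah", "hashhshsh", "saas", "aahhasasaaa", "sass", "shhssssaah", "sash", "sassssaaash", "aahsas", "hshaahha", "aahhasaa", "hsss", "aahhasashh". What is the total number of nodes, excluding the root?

73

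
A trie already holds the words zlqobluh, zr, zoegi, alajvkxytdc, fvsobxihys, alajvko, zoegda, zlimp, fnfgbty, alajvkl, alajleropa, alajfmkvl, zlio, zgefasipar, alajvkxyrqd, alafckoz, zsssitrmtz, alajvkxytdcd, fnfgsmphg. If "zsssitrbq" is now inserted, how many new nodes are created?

2

The longest prefix of "zsssitrbq" already in the trie is "zsssitr" (length 7).
Each of the 2 remaining characters creates one node.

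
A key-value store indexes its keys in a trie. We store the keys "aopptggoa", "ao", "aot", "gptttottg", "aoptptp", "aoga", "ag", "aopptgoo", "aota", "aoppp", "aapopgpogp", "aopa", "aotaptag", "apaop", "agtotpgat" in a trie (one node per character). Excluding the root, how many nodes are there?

Count nodes per top-level branch (shared prefixes stored once):
  'a'-branch (aapopgpogp, ag, agtotpgat, ao, aoga, aopa, aoppp, aopptggoa, aopptgoo, aoptptp, aot, aota, aotaptag, apaop): 46 nodes
  'g'-branch (gptttottg): 9 nodes
Sum: 55

55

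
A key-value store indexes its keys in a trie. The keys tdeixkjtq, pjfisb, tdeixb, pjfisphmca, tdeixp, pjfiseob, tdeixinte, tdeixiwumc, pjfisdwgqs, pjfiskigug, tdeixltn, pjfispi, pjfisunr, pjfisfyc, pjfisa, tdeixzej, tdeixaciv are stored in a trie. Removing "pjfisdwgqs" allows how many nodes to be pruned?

5

A node on "pjfisdwgqs"'s path can go only if nothing else ends at it or branches off below it.
The suffix "dwgqs" (5 nodes) is used only by "pjfisdwgqs"; the node for "pjfis" still has the child "b", so pruning stops there.
Nodes removed: 5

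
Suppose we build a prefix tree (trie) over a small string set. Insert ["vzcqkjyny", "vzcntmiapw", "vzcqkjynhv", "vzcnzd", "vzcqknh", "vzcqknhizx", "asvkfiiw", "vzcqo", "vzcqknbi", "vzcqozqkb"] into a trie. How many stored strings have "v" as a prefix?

Walk to "v"; the words in its subtree are exactly those with that prefix.
Words under "v": vzcntmiapw, vzcnzd, vzcqkjynhv, vzcqkjyny, vzcqknbi, vzcqknh, vzcqknhizx, vzcqo, vzcqozqkb
Count: 9

9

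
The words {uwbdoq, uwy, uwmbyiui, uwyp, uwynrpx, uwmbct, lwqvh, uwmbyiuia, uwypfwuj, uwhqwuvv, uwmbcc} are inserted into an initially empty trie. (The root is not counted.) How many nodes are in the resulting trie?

Trie structure (* marks end of a word):
(root)
├─ l
│  └─ w
│     └─ q
│        └─ v
│           └─ h *
└─ u
   └─ w
      ├─ b
      │  └─ d
      │     └─ o
      │        └─ q *
      ├─ h
      │  └─ q
      │     └─ w
      │        └─ u
      │           └─ v
      │              └─ v *
      ├─ m
      │  └─ b
      │     ├─ c
      │     │  ├─ c *
      │     │  └─ t *
      │     └─ y
      │        └─ i
      │           └─ u
      │              └─ i *
      │                 └─ a *
      └─ y *
         ├─ n
         │  └─ r
         │     └─ p
         │        └─ x *
         └─ p *
            └─ f
               └─ w
                  └─ u
                     └─ j *
Counting every labelled node above: 37.

37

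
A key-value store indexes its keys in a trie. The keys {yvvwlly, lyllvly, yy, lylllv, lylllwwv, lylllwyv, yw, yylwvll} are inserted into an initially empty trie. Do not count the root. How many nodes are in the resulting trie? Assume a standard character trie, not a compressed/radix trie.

28

Trace insertions, counting only characters that open a new branch:
  "yvvwlly" → 7 new (y, v, v, w, l, l, y)
  "lyllvly" → 7 new (l, y, l, l, v, l, y)
  "yy" → prefix "y" already present; 1 new (y)
  "lylllv" → prefix "lyll" already present; 2 new (l, v)
  "lylllwwv" → prefix "lylll" already present; 3 new (w, w, v)
  "lylllwyv" → prefix "lylllw" already present; 2 new (y, v)
  "yw" → prefix "y" already present; 1 new (w)
  "yylwvll" → prefix "yy" already present; 5 new (l, w, v, l, l)
Total nodes = 7 + 7 + 1 + 2 + 3 + 2 + 1 + 5 = 28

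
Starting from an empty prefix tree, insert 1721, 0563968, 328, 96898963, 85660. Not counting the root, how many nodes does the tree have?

Trie structure (* marks end of a word):
(root)
├─ 0
│  └─ 5
│     └─ 6
│        └─ 3
│           └─ 9
│              └─ 6
│                 └─ 8 *
├─ 1
│  └─ 7
│     └─ 2
│        └─ 1 *
├─ 3
│  └─ 2
│     └─ 8 *
├─ 8
│  └─ 5
│     └─ 6
│        └─ 6
│           └─ 0 *
└─ 9
   └─ 6
      └─ 8
         └─ 9
            └─ 8
               └─ 9
                  └─ 6
                     └─ 3 *
Counting every labelled node above: 27.

27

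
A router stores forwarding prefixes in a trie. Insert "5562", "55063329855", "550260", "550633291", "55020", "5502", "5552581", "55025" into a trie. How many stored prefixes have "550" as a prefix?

6

Walk to "550"; the words in its subtree are exactly those with that prefix.
Matches: "5502", "55020", "55025", "550260", "550633291", "55063329855"
Count: 6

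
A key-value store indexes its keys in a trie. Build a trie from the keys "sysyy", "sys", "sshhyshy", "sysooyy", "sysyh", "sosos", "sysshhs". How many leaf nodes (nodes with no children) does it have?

6

A leaf is a node with no children — equivalently, the end of a word that is not a proper prefix of any other stored word.
Those words: "sosos", "sshhyshy", "sysooyy", "sysshhs", "sysyh", "sysyy"
Leaf count: 6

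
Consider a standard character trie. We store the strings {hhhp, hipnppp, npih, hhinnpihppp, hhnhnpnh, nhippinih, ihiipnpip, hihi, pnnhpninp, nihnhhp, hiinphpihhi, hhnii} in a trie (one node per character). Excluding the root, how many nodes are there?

Trace insertions, counting only characters that open a new branch:
  "hhhp" → 4 new (h, h, h, p)
  "hipnppp" → prefix "h" already present; 6 new (i, p, n, p, p, p)
  "npih" → 4 new (n, p, i, h)
  "hhinnpihppp" → prefix "hh" already present; 9 new (i, n, n, p, i, h, p, p, p)
  "hhnhnpnh" → prefix "hh" already present; 6 new (n, h, n, p, n, h)
  "nhippinih" → prefix "n" already present; 8 new (h, i, p, p, i, n, i, h)
  "ihiipnpip" → 9 new (i, h, i, i, p, n, p, i, p)
  "hihi" → prefix "hi" already present; 2 new (h, i)
  "pnnhpninp" → 9 new (p, n, n, h, p, n, i, n, p)
  "nihnhhp" → prefix "n" already present; 6 new (i, h, n, h, h, p)
  "hiinphpihhi" → prefix "hi" already present; 9 new (i, n, p, h, p, i, h, h, i)
  "hhnii" → prefix "hhn" already present; 2 new (i, i)
Total nodes = 4 + 6 + 4 + 9 + 6 + 8 + 9 + 2 + 9 + 6 + 9 + 2 = 74

74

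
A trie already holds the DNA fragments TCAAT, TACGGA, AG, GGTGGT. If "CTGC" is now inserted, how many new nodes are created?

4

Nothing in the trie begins with "C"; the whole of "CTGC" is new.
4 − 0 = 4 new nodes.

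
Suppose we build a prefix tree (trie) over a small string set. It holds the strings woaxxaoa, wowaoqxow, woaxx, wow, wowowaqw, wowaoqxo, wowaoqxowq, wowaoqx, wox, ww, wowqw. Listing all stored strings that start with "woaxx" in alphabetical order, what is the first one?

woaxx

DFS of the "woaxx" subtree visits, in order: "woaxx", "woaxxaoa"
Position 1: woaxx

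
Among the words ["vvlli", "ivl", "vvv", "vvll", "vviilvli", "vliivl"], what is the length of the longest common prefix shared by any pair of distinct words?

Look for the deepest trie node that still has at least two words in its subtree.
"vvll" and "vvlli" agree on "vvll" (4 characters) before diverging; nothing deeper is shared.
Longest shared-prefix length: 4

4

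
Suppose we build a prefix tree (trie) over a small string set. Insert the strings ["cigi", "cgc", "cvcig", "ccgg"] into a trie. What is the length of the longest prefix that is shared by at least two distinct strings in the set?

The deepest shared node is where two words last agree before diverging.
e.g. "ccgg" and "cgc" share the prefix "c" of length 1; no pair shares a longer one.
Longest shared-prefix length: 1

1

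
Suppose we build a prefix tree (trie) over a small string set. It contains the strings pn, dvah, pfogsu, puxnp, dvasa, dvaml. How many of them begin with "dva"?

3

Filter for entries beginning with "dva":
Words under "dva": dvah, dvaml, dvasa
Count: 3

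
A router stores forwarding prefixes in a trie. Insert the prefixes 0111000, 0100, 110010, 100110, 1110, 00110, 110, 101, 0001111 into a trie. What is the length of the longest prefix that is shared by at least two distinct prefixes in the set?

3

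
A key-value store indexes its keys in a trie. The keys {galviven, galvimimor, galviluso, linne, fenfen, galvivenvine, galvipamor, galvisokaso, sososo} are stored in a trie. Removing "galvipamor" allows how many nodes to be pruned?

After clearing the end-marker at "galvipamor", prune upward until reaching a node still needed by another word.
The suffix "pamor" (5 nodes) is used only by "galvipamor"; the node for "galvi" still has the child "v", so pruning stops there.
Nodes removed: 5

5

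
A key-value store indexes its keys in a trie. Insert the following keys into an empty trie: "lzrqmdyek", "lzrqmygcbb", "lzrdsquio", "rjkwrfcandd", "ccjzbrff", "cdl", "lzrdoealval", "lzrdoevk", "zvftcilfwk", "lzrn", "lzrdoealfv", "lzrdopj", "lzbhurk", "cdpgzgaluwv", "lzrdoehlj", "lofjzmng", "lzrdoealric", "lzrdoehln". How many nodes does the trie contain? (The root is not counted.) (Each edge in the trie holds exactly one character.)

Count nodes per top-level branch (shared prefixes stored once):
  'c'-branch (ccjzbrff, cdl, cdpgzgaluwv): 19 nodes
  'l'-branch (lofjzmng, lzbhurk, lzrdoealfv, lzrdoealric, lzrdoealval, lzrdoehlj, lzrdoehln, lzrdoevk, lzrdopj, lzrdsquio, lzrn, lzrqmdyek, lzrqmygcbb): 53 nodes
  'r'-branch (rjkwrfcandd): 11 nodes
  'z'-branch (zvftcilfwk): 10 nodes
Sum: 93

93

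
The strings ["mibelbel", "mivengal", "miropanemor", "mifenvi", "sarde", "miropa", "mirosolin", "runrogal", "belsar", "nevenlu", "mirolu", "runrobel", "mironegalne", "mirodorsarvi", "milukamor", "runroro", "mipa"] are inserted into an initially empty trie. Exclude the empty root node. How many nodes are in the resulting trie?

Insert word by word; a character creates a node only if that edge doesn't already exist:
  "mibelbel" → 8 new (m, i, b, e, l, b, e, l)
  "mivengal" → prefix "mi" already present; 6 new (v, e, n, g, a, l)
  "miropanemor" → prefix "mi" already present; 9 new (r, o, p, a, n, e, m, o, r)
  "mifenvi" → prefix "mi" already present; 5 new (f, e, n, v, i)
  "sarde" → 5 new (s, a, r, d, e)
  "miropa" → prefix "miropa" already present; 0 new (none)
  "mirosolin" → prefix "miro" already present; 5 new (s, o, l, i, n)
  "runrogal" → 8 new (r, u, n, r, o, g, a, l)
  "belsar" → 6 new (b, e, l, s, a, r)
  "nevenlu" → 7 new (n, e, v, e, n, l, u)
  "mirolu" → prefix "miro" already present; 2 new (l, u)
  "runrobel" → prefix "runro" already present; 3 new (b, e, l)
  "mironegalne" → prefix "miro" already present; 7 new (n, e, g, a, l, n, e)
  "mirodorsarvi" → prefix "miro" already present; 8 new (d, o, r, s, a, r, v, i)
  "milukamor" → prefix "mi" already present; 7 new (l, u, k, a, m, o, r)
  "runroro" → prefix "runro" already present; 2 new (r, o)
  "mipa" → prefix "mi" already present; 2 new (p, a)
Total nodes = 8 + 6 + 9 + 5 + 5 + 0 + 5 + 8 + 6 + 7 + 2 + 3 + 7 + 8 + 7 + 2 + 2 = 90

90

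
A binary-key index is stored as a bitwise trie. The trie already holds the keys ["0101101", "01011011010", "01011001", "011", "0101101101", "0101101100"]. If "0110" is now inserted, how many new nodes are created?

1

Walking "0110" from the root, the first 3 characters ("011") follow existing edges; "0" is the first miss.
Each of the 1 remaining characters creates one node.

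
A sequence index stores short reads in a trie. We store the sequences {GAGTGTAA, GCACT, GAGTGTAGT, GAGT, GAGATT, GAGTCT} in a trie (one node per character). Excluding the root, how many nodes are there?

19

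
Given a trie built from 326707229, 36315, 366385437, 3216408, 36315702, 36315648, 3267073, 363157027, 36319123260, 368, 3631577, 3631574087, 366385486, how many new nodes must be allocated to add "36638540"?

The longest prefix of "36638540" already in the trie is "3663854" (length 7).
New nodes needed: |"36638540"| − 7 = 8 − 7 = 1.

1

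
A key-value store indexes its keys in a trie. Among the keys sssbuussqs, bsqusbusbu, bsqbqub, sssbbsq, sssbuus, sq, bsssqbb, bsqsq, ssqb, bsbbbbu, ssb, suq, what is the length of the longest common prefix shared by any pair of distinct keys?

7

Look for the deepest trie node that still has at least two words in its subtree.
e.g. "sssbuus" and "sssbuussqs" share the prefix "sssbuus" of length 7; no pair shares a longer one.
Longest shared-prefix length: 7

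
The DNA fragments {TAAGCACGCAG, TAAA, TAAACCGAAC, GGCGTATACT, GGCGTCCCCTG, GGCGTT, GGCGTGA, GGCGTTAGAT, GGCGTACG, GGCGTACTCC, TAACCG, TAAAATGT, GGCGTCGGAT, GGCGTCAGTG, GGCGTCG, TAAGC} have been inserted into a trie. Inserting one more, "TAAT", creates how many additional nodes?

1

"TAA" is already a path in the trie; the remaining "T" must be added.
So 4 − 3 = 1 new nodes.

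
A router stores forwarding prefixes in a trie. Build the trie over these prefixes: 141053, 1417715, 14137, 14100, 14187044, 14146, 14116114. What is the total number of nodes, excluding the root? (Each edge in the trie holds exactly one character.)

25

Trace insertions, counting only characters that open a new branch:
  "141053" → 6 new (1, 4, 1, 0, 5, 3)
  "1417715" → prefix "141" already present; 4 new (7, 7, 1, 5)
  "14137" → prefix "141" already present; 2 new (3, 7)
  "14100" → prefix "1410" already present; 1 new (0)
  "14187044" → prefix "141" already present; 5 new (8, 7, 0, 4, 4)
  "14146" → prefix "141" already present; 2 new (4, 6)
  "14116114" → prefix "141" already present; 5 new (1, 6, 1, 1, 4)
Total nodes = 6 + 4 + 2 + 1 + 5 + 2 + 5 = 25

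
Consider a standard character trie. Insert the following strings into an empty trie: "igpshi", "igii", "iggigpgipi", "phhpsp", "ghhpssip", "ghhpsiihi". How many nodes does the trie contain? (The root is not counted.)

34

Trie structure (* marks end of a word):
(root)
├─ g
│  └─ h
│     └─ h
│        └─ p
│           └─ s
│              ├─ i
│              │  └─ i
│              │     └─ h
│              │        └─ i *
│              └─ s
│                 └─ i
│                    └─ p *
├─ i
│  └─ g
│     ├─ g
│     │  └─ i
│     │     └─ g
│     │        └─ p
│     │           └─ g
│     │              └─ i
│     │                 └─ p
│     │                    └─ i *
│     ├─ i
│     │  └─ i *
│     └─ p
│        └─ s
│           └─ h
│              └─ i *
└─ p
   └─ h
      └─ h
         └─ p
            └─ s
               └─ p *
Counting every labelled node above: 34.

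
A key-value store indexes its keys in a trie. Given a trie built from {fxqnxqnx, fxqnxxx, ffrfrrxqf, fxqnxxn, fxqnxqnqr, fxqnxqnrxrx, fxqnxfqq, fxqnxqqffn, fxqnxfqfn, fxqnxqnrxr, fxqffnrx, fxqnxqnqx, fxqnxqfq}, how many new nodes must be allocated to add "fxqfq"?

"fxqf" is already a path in the trie; the remaining "q" must be added.
Each of the 1 remaining characters creates one node.

1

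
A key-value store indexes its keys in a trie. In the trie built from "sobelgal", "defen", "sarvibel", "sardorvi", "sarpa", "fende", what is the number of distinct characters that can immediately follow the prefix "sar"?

The children of the "sar" node are the distinct next characters among strings starting with "sar".
Distinct next characters after "sar": d, p, v.
That node has 3 child edges.

3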